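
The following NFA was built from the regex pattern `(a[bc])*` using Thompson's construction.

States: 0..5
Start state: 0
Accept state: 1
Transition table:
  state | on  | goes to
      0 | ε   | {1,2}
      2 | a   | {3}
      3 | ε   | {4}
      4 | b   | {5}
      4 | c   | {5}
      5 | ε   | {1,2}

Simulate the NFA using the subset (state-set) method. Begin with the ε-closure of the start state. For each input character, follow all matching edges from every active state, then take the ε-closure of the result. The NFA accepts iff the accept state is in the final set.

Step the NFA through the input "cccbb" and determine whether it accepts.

Answer: REJECT

Trace:
initial (ε-close {0}): {0,1,2}
'c' @ 1: {}  — dead — no transitions
rest 'ccbb' ignored (set empty)
after full input: {}  (accept=1 not in)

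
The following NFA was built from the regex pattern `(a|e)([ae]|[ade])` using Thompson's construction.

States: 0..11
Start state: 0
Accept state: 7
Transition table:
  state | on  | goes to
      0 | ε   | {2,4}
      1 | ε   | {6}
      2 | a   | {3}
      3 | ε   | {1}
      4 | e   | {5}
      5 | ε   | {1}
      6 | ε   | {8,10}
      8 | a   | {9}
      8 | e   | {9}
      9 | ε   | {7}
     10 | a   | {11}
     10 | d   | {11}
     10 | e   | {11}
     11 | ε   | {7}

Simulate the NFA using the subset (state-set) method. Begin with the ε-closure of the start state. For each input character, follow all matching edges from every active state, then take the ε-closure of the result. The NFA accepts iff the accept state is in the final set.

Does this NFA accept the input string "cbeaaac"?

initial (ε-close {0}): {0,2,4}
'c' @ 1: {}  — dead — no transitions
rest 'beaaac' ignored (set empty)
final: {}; accept 7 not in set

Answer: REJECT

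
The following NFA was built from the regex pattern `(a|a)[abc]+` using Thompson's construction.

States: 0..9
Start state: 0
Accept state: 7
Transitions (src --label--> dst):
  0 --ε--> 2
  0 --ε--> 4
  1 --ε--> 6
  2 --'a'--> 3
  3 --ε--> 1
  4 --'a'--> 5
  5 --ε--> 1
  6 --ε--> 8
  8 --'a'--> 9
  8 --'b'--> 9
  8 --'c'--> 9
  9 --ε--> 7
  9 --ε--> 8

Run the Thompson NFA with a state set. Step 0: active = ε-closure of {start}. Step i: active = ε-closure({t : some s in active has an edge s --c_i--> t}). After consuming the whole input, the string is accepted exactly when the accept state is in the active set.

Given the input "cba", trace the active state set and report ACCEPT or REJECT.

start: ε-closure({0}) = {0,2,4}
'c' @ 1: {}  — dead — no transitions
rest 'ba' ignored (set empty)
after full input: {}  (accept=7 not in)

Answer: REJECT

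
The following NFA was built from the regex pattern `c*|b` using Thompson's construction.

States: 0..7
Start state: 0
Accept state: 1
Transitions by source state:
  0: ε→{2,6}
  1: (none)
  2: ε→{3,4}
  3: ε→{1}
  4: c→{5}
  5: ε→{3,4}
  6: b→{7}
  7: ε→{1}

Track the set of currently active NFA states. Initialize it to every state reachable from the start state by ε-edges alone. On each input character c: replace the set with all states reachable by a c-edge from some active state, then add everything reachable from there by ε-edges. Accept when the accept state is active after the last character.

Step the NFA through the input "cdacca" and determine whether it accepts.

Answer: REJECT

Derivation:
S₀ = ε-closure({0}) = {0,1,2,3,4,6}
'c' @ 1: {1,3,4,5}  [accepting]
'd' @ 2: {}  — state set empty
rest 'acca' ignored (set empty)
after full input: {}  (accept=1 not in)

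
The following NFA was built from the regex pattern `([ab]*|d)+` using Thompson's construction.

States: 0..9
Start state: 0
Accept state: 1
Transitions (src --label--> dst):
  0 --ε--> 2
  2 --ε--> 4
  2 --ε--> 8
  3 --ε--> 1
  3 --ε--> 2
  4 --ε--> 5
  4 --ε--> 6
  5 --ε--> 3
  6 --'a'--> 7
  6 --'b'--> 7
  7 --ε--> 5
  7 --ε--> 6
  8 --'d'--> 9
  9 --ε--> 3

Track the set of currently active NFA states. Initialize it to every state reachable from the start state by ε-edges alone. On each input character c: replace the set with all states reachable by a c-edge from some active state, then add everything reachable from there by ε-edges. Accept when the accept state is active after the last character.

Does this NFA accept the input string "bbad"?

S₀ = ε-closure({0}) = {0,1,2,3,4,5,6,8}
'b' @ 1: {1,2,3,4,5,6,7,8}  (accept∈set)
'b' @ 2: {1,2,3,4,5,6,7,8}  (accept∈set)
'a' @ 3: {1,2,3,4,5,6,7,8}  (accept∈set)
'd' @ 4: {1,2,3,4,5,6,8,9}  (accept∈set)
final: {1,2,3,4,5,6,8,9}; accept 1 in set

Answer: ACCEPT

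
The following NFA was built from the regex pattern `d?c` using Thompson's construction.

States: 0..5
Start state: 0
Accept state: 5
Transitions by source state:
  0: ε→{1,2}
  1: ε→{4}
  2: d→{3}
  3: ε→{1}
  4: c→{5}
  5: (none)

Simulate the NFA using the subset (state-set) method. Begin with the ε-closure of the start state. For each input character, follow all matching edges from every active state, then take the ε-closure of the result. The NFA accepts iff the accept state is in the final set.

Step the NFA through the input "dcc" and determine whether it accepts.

Answer: REJECT

Derivation:
initial (ε-close {0}): {0,1,2,4}
'd' @ 1: {1,3,4}
'c' @ 2: {5}  (accept∈set)
'c' @ 3: {}  — dead — no transitions
after full input: {}  (accept=5 not in)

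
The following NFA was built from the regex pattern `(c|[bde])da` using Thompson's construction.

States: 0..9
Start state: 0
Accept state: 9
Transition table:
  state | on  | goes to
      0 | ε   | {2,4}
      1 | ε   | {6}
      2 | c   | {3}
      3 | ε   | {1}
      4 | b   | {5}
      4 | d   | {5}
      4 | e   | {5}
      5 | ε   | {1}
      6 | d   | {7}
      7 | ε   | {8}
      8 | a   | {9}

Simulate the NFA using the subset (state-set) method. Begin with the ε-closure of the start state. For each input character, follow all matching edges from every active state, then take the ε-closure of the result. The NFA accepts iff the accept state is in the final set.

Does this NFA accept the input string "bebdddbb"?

Answer: REJECT

Steps:
start: ε-closure({0}) = {0,2,4}
'b' @ 1: {1,5,6}
'e' @ 2: {}  — state set empty
rest 'bdddbb' ignored (set empty)
end set {} — state 9 not in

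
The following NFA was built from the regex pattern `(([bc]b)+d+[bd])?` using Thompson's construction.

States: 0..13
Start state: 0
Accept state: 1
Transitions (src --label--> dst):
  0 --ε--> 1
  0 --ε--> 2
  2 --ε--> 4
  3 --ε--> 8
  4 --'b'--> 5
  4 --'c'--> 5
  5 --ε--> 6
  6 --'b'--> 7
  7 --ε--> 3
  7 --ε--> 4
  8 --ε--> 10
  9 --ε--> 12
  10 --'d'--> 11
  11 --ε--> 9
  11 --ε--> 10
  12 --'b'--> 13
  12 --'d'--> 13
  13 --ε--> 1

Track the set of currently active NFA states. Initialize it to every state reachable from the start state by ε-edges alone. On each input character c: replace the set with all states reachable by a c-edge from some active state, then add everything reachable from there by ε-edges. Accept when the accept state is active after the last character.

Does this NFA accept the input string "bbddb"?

Answer: ACCEPT

Trace:
S₀ = ε-closure({0}) = {0,1,2,4}
'b' @ 1: {5,6}
'b' @ 2: {3,4,7,8,10}
'd' @ 3: {9,10,11,12}
'd' @ 4: {1,9,10,11,12,13}  ✓accept
'b' @ 5: {1,13}  ✓accept
final: {1,13}; accept 1 in set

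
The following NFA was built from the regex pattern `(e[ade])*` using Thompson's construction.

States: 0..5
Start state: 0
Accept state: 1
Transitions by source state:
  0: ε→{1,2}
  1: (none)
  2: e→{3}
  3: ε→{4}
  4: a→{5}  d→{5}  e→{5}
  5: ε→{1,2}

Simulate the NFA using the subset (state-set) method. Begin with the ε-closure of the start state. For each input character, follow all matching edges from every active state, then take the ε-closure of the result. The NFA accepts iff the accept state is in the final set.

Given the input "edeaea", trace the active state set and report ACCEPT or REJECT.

start: ε-closure({0}) = {0,1,2}
'e' @ 1: {3,4}
'd' @ 2: {1,2,5}  [accepting]
'e' @ 3: {3,4}
'a' @ 4: {1,2,5}  [accepting]
'e' @ 5: {3,4}
'a' @ 6: {1,2,5}  [accepting]
after full input: {1,2,5}  (accept=1 in)

Answer: ACCEPT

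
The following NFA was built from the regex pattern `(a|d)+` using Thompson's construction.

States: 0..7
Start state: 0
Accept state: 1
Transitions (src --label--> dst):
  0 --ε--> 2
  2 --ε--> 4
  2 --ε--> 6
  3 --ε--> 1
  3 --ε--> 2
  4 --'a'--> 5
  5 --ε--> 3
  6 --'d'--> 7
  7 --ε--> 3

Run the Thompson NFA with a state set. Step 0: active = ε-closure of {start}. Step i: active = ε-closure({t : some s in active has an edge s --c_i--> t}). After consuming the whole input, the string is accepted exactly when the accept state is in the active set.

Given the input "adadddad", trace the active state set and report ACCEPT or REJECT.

start: ε-closure({0}) = {0,2,4,6}
'a' @ 1: {1,2,3,4,5,6}  [accepting]
'd' @ 2: {1,2,3,4,6,7}  [accepting]
'a' @ 3: {1,2,3,4,5,6}  [accepting]
'd' @ 4: {1,2,3,4,6,7}  [accepting]
'd' @ 5: {1,2,3,4,6,7}  [accepting]
'd' @ 6: {1,2,3,4,6,7}  [accepting]
'a' @ 7: {1,2,3,4,5,6}  [accepting]
'd' @ 8: {1,2,3,4,6,7}  [accepting]
final: {1,2,3,4,6,7}; accept 1 in set

Answer: ACCEPT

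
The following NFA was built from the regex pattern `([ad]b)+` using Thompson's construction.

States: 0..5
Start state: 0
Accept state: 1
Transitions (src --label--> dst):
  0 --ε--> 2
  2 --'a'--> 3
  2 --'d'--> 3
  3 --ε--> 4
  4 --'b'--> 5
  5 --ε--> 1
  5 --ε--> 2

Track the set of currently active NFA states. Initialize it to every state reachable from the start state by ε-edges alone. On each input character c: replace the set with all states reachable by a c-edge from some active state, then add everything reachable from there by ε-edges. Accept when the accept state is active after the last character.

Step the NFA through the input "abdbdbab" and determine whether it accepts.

Answer: ACCEPT

Derivation:
start: ε-closure({0}) = {0,2}
'a' @ 1: {3,4}
'b' @ 2: {1,2,5}  (accept∈set)
'd' @ 3: {3,4}
'b' @ 4: {1,2,5}  (accept∈set)
'd' @ 5: {3,4}
'b' @ 6: {1,2,5}  (accept∈set)
'a' @ 7: {3,4}
'b' @ 8: {1,2,5}  (accept∈set)
after full input: {1,2,5}  (accept=1 in)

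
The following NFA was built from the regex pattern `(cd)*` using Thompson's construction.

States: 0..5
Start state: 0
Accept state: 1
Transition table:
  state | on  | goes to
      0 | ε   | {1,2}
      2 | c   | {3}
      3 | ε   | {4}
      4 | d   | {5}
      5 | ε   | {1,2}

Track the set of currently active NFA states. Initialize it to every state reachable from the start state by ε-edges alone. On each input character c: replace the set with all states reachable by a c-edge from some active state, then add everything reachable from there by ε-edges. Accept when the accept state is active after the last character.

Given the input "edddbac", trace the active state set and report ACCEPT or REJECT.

initial (ε-close {0}): {0,1,2}
'e' @ 1: {}  — no active states
rest 'dddbac' ignored (set empty)
final: {}; accept 1 not in set

Answer: REJECT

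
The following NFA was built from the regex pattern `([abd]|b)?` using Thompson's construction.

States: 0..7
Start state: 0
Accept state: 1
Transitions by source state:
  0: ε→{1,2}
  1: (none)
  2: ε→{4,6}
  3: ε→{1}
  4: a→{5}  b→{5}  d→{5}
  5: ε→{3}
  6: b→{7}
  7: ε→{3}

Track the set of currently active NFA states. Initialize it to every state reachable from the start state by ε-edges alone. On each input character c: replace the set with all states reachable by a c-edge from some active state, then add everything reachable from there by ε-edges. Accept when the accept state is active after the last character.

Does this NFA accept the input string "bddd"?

Answer: REJECT

Derivation:
S₀ = ε-closure({0}) = {0,1,2,4,6}
'b' @ 1: {1,3,5,7}  [accepting]
'd' @ 2: {}  — no active states
rest 'dd' ignored (set empty)
end set {} — state 1 not in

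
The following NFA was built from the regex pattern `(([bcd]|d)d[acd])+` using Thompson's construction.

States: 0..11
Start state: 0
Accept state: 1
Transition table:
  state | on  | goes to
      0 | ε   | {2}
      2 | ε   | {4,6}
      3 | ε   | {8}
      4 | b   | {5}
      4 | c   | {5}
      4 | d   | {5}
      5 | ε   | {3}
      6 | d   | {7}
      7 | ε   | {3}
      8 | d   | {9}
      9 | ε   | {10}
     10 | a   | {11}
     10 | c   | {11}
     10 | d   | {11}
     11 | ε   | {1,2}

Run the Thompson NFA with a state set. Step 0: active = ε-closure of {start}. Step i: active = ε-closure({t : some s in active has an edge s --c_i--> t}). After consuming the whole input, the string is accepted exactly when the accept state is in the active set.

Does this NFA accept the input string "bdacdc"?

Answer: ACCEPT

Derivation:
start: ε-closure({0}) = {0,2,4,6}
'b' @ 1: {3,5,8}
'd' @ 2: {9,10}
'a' @ 3: {1,2,4,6,11}  (accept∈set)
'c' @ 4: {3,5,8}
'd' @ 5: {9,10}
'c' @ 6: {1,2,4,6,11}  (accept∈set)
after full input: {1,2,4,6,11}  (accept=1 in)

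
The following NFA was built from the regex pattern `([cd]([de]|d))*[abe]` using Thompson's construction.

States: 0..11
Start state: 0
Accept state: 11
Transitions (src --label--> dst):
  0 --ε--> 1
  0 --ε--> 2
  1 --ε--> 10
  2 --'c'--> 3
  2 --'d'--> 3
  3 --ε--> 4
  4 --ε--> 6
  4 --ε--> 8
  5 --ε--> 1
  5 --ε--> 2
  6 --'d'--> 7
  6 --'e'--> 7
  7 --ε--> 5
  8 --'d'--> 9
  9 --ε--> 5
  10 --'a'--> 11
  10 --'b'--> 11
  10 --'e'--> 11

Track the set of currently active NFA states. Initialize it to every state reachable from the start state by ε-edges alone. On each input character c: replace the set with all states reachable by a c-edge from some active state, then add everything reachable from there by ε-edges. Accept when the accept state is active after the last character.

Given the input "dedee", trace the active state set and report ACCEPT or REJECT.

initial (ε-close {0}): {0,1,2,10}
'd' @ 1: {3,4,6,8}
'e' @ 2: {1,2,5,7,10}
'd' @ 3: {3,4,6,8}
'e' @ 4: {1,2,5,7,10}
'e' @ 5: {11}  (accept∈set)
end set {11} — state 11 in

Answer: ACCEPT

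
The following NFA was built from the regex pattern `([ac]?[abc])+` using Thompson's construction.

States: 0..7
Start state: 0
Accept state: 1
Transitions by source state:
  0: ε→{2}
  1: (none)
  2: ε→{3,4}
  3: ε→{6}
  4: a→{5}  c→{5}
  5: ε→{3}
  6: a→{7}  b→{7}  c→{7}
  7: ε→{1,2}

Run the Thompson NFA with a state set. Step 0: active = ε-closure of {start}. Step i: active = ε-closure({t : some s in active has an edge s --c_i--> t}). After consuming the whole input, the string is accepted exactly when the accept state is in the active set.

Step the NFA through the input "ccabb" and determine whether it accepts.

Answer: ACCEPT

Steps:
initial (ε-close {0}): {0,2,3,4,6}
'c' @ 1: {1,2,3,4,5,6,7}  ✓accept
'c' @ 2: {1,2,3,4,5,6,7}  ✓accept
'a' @ 3: {1,2,3,4,5,6,7}  ✓accept
'b' @ 4: {1,2,3,4,6,7}  ✓accept
'b' @ 5: {1,2,3,4,6,7}  ✓accept
final: {1,2,3,4,6,7}; accept 1 in set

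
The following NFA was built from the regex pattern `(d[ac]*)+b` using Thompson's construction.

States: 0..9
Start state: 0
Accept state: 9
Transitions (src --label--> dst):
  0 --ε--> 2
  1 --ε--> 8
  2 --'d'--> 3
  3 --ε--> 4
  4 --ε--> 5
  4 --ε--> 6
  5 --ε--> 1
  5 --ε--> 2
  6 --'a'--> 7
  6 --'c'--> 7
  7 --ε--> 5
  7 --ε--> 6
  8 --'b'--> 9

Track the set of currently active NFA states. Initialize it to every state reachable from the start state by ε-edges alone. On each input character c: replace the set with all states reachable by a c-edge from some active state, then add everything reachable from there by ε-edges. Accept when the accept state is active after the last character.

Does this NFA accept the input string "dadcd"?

initial (ε-close {0}): {0,2}
'd' @ 1: {1,2,3,4,5,6,8}
'a' @ 2: {1,2,5,6,7,8}
'd' @ 3: {1,2,3,4,5,6,8}
'c' @ 4: {1,2,5,6,7,8}
'd' @ 5: {1,2,3,4,5,6,8}
end set {1,2,3,4,5,6,8} — state 9 not in

Answer: REJECT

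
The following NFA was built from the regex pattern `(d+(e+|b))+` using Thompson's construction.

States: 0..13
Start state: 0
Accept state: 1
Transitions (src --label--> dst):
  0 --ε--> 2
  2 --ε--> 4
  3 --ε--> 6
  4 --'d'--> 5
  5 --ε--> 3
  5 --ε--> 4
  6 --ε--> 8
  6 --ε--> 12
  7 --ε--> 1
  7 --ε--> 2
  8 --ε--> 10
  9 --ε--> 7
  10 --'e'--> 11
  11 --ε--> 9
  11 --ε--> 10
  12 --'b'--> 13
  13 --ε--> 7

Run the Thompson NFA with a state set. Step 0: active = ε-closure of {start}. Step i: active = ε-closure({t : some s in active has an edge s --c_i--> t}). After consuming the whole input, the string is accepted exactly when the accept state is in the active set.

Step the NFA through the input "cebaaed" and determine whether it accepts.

Answer: REJECT

Steps:
S₀ = ε-closure({0}) = {0,2,4}
'c' @ 1: {}  — state set empty
rest 'ebaaed' ignored (set empty)
end set {} — state 1 not in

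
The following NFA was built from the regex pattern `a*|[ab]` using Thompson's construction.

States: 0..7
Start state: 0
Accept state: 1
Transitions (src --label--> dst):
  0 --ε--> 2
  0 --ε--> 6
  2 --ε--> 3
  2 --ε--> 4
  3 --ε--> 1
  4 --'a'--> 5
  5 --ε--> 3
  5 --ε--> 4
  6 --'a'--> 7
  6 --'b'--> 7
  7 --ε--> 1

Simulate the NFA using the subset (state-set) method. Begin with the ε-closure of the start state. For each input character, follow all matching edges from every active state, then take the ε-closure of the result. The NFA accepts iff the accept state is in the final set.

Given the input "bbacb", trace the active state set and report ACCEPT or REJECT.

Answer: REJECT

Derivation:
S₀ = ε-closure({0}) = {0,1,2,3,4,6}
'b' @ 1: {1,7}  [accepting]
'b' @ 2: {}  — state set empty
rest 'acb' ignored (set empty)
end set {} — state 1 not in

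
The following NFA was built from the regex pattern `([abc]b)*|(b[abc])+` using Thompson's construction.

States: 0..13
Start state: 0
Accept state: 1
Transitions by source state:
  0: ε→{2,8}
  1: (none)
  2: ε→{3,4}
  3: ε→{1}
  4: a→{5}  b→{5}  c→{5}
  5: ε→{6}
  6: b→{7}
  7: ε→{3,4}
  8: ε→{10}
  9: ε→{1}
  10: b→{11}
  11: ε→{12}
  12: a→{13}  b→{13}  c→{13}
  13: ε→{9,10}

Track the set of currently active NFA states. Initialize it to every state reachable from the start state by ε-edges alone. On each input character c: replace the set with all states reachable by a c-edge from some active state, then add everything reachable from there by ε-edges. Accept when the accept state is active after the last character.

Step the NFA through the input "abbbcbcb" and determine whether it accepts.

initial (ε-close {0}): {0,1,2,3,4,8,10}
'a' @ 1: {5,6}
'b' @ 2: {1,3,4,7}  (accept∈set)
'b' @ 3: {5,6}
'b' @ 4: {1,3,4,7}  (accept∈set)
'c' @ 5: {5,6}
'b' @ 6: {1,3,4,7}  (accept∈set)
'c' @ 7: {5,6}
'b' @ 8: {1,3,4,7}  (accept∈set)
final: {1,3,4,7}; accept 1 in set

Answer: ACCEPT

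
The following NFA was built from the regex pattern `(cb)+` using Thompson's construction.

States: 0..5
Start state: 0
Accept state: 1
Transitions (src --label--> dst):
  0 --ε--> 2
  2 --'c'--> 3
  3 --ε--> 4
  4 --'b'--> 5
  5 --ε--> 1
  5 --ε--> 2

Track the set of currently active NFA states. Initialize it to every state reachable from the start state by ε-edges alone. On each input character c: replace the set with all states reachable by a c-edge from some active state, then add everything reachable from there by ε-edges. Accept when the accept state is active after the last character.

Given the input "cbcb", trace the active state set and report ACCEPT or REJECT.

start: ε-closure({0}) = {0,2}
'c' @ 1: {3,4}
'b' @ 2: {1,2,5}  (accept∈set)
'c' @ 3: {3,4}
'b' @ 4: {1,2,5}  (accept∈set)
final: {1,2,5}; accept 1 in set

Answer: ACCEPT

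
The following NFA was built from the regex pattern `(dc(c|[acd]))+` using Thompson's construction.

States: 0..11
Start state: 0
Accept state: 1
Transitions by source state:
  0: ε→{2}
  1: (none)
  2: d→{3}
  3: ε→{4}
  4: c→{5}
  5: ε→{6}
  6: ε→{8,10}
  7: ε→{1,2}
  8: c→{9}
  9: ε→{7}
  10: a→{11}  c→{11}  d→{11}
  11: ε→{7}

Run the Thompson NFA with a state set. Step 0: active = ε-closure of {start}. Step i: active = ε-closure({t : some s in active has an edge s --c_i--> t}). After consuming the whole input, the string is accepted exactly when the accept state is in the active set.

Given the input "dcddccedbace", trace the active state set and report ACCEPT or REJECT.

start: ε-closure({0}) = {0,2}
'd' @ 1: {3,4}
'c' @ 2: {5,6,8,10}
'd' @ 3: {1,2,7,11}  ✓accept
'd' @ 4: {3,4}
'c' @ 5: {5,6,8,10}
'c' @ 6: {1,2,7,9,11}  ✓accept
'e' @ 7: {}  — state set empty
rest 'dbace' ignored (set empty)
end set {} — state 1 not in

Answer: REJECT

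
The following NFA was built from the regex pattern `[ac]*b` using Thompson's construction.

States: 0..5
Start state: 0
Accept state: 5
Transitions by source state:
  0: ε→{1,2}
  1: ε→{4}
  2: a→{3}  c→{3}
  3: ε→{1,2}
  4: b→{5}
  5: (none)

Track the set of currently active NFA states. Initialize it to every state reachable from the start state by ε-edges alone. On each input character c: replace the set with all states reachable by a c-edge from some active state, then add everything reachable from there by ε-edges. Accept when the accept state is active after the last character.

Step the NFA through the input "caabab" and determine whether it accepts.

initial (ε-close {0}): {0,1,2,4}
'c' @ 1: {1,2,3,4}
'a' @ 2: {1,2,3,4}
'a' @ 3: {1,2,3,4}
'b' @ 4: {5}  ✓accept
'a' @ 5: {}  — no active states
rest 'b' ignored (set empty)
after full input: {}  (accept=5 not in)

Answer: REJECT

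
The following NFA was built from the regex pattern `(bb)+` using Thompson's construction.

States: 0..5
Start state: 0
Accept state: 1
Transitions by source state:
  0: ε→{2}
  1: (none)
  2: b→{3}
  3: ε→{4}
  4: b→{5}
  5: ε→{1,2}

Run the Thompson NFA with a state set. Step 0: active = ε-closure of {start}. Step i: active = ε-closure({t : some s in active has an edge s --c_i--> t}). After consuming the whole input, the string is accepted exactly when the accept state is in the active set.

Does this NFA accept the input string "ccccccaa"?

initial (ε-close {0}): {0,2}
'c' @ 1: {}  — state set empty
rest 'cccccaa' ignored (set empty)
final: {}; accept 1 not in set

Answer: REJECT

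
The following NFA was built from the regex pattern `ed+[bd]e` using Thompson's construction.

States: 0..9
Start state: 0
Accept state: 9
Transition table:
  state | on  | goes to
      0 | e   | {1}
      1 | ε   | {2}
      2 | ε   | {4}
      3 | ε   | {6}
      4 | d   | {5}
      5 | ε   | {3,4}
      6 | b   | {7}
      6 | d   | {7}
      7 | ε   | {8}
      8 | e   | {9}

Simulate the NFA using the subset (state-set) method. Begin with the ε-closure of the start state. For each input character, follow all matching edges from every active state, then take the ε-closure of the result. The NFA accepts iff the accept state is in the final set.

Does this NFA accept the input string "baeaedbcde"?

S₀ = ε-closure({0}) = {0}
'b' @ 1: {}  — dead — no transitions
rest 'aeaedbcde' ignored (set empty)
end set {} — state 9 not in

Answer: REJECT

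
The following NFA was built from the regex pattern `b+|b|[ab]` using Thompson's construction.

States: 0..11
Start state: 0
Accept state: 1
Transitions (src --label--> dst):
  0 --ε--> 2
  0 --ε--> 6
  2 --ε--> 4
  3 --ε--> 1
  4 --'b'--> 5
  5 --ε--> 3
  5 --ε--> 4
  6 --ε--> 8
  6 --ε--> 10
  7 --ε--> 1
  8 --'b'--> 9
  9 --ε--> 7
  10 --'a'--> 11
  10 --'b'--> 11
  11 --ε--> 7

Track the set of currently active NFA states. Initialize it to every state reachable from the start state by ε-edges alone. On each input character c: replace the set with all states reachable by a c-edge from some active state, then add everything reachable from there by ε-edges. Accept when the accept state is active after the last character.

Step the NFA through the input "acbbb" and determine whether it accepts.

initial (ε-close {0}): {0,2,4,6,8,10}
'a' @ 1: {1,7,11}  (accept∈set)
'c' @ 2: {}  — dead — no transitions
rest 'bbb' ignored (set empty)
after full input: {}  (accept=1 not in)

Answer: REJECT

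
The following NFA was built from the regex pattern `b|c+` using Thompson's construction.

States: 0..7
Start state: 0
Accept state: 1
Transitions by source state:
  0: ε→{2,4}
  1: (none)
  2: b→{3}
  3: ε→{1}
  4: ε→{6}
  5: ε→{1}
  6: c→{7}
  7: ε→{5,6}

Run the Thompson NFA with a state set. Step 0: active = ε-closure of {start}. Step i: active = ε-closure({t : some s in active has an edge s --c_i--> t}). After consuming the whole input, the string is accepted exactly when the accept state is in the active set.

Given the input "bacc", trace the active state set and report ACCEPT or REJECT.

Answer: REJECT

Trace:
initial (ε-close {0}): {0,2,4,6}
'b' @ 1: {1,3}  [accepting]
'a' @ 2: {}  — state set empty
rest 'cc' ignored (set empty)
after full input: {}  (accept=1 not in)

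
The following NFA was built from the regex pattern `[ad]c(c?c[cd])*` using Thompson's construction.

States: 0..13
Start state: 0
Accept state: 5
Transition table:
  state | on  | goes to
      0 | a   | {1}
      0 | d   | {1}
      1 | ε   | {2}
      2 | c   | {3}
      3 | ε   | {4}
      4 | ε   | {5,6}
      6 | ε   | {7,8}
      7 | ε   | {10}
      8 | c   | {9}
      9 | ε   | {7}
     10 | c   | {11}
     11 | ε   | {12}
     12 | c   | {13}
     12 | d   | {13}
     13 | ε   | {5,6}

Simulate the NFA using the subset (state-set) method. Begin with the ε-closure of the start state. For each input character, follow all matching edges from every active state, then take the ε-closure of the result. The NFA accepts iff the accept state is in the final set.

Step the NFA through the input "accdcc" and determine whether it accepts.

Answer: ACCEPT

Trace:
S₀ = ε-closure({0}) = {0}
'a' @ 1: {1,2}
'c' @ 2: {3,4,5,6,7,8,10}  [accepting]
'c' @ 3: {7,9,10,11,12}
'd' @ 4: {5,6,7,8,10,13}  [accepting]
'c' @ 5: {7,9,10,11,12}
'c' @ 6: {5,6,7,8,10,11,12,13}  [accepting]
final: {5,6,7,8,10,11,12,13}; accept 5 in set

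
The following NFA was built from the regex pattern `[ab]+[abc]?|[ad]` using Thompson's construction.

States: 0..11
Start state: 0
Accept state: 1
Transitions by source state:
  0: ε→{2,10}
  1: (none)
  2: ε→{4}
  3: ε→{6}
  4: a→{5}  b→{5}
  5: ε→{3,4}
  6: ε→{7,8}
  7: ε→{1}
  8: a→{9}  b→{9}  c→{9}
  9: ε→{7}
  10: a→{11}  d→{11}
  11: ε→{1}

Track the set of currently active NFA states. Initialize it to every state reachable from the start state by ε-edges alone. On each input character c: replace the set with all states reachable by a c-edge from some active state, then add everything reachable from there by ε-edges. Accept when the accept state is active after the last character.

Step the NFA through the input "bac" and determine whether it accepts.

Answer: ACCEPT

Derivation:
start: ε-closure({0}) = {0,2,4,10}
'b' @ 1: {1,3,4,5,6,7,8}  [accepting]
'a' @ 2: {1,3,4,5,6,7,8,9}  [accepting]
'c' @ 3: {1,7,9}  [accepting]
end set {1,7,9} — state 1 in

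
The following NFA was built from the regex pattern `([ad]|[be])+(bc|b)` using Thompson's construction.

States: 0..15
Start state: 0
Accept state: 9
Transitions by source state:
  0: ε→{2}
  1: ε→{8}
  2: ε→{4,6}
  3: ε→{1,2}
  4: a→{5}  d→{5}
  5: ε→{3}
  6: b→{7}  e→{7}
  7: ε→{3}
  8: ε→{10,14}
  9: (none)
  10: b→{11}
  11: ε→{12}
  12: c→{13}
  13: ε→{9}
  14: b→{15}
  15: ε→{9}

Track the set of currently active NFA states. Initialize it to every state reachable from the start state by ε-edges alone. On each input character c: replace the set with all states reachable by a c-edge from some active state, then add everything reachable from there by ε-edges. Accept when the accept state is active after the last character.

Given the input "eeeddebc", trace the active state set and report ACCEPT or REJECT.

Answer: ACCEPT

Trace:
start: ε-closure({0}) = {0,2,4,6}
'e' @ 1: {1,2,3,4,6,7,8,10,14}
'e' @ 2: {1,2,3,4,6,7,8,10,14}
'e' @ 3: {1,2,3,4,6,7,8,10,14}
'd' @ 4: {1,2,3,4,5,6,8,10,14}
'd' @ 5: {1,2,3,4,5,6,8,10,14}
'e' @ 6: {1,2,3,4,6,7,8,10,14}
'b' @ 7: {1,2,3,4,6,7,8,9,10,11,12,14,15}  (accept∈set)
'c' @ 8: {9,13}  (accept∈set)
final: {9,13}; accept 9 in set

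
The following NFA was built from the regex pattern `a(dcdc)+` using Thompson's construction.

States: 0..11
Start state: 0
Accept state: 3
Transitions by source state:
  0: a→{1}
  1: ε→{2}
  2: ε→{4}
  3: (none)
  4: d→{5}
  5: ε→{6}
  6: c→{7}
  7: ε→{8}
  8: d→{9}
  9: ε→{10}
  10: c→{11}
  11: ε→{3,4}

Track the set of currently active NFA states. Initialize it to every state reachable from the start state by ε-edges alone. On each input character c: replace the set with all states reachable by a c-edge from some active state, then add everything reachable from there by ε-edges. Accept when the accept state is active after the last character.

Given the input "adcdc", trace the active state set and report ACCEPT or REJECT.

start: ε-closure({0}) = {0}
'a' @ 1: {1,2,4}
'd' @ 2: {5,6}
'c' @ 3: {7,8}
'd' @ 4: {9,10}
'c' @ 5: {3,4,11}  [accepting]
end set {3,4,11} — state 3 in

Answer: ACCEPT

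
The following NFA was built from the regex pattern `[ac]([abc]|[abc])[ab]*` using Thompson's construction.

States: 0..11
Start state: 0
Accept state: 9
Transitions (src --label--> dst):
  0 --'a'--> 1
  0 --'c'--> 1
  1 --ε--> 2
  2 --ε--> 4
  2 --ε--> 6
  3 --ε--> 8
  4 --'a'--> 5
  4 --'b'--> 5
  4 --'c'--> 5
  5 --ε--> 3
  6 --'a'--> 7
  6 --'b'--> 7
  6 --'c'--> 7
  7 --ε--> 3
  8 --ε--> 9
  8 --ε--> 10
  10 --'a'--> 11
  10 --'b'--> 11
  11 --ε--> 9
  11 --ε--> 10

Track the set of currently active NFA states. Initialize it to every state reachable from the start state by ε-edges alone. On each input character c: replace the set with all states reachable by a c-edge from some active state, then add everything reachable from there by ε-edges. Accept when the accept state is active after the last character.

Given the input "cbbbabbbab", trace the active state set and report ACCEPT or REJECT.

initial (ε-close {0}): {0}
'c' @ 1: {1,2,4,6}
'b' @ 2: {3,5,7,8,9,10}  ✓accept
'b' @ 3: {9,10,11}  ✓accept
'b' @ 4: {9,10,11}  ✓accept
'a' @ 5: {9,10,11}  ✓accept
'b' @ 6: {9,10,11}  ✓accept
'b' @ 7: {9,10,11}  ✓accept
'b' @ 8: {9,10,11}  ✓accept
'a' @ 9: {9,10,11}  ✓accept
'b' @ 10: {9,10,11}  ✓accept
after full input: {9,10,11}  (accept=9 in)

Answer: ACCEPT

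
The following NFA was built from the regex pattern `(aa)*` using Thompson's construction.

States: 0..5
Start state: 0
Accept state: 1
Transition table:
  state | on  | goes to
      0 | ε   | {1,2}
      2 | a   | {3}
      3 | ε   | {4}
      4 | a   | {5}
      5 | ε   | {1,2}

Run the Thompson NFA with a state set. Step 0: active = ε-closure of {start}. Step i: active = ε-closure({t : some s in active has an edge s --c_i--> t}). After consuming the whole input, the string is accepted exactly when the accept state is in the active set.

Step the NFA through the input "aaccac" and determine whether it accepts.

Answer: REJECT

Steps:
start: ε-closure({0}) = {0,1,2}
'a' @ 1: {3,4}
'a' @ 2: {1,2,5}  ✓accept
'c' @ 3: {}  — dead — no transitions
rest 'cac' ignored (set empty)
after full input: {}  (accept=1 not in)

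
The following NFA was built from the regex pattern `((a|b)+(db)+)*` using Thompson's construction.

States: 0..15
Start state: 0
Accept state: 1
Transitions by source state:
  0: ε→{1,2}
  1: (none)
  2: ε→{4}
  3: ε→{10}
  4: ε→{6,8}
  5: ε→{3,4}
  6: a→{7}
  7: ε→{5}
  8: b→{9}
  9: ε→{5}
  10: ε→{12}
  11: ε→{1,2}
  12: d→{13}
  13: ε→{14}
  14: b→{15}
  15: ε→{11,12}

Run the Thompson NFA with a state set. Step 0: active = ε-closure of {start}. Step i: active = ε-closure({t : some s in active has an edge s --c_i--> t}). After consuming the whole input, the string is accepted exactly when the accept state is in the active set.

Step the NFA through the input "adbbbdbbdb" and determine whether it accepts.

Answer: ACCEPT

Trace:
start: ε-closure({0}) = {0,1,2,4,6,8}
'a' @ 1: {3,4,5,6,7,8,10,12}
'd' @ 2: {13,14}
'b' @ 3: {1,2,4,6,8,11,12,15}  ✓accept
'b' @ 4: {3,4,5,6,8,9,10,12}
'b' @ 5: {3,4,5,6,8,9,10,12}
'd' @ 6: {13,14}
'b' @ 7: {1,2,4,6,8,11,12,15}  ✓accept
'b' @ 8: {3,4,5,6,8,9,10,12}
'd' @ 9: {13,14}
'b' @ 10: {1,2,4,6,8,11,12,15}  ✓accept
final: {1,2,4,6,8,11,12,15}; accept 1 in set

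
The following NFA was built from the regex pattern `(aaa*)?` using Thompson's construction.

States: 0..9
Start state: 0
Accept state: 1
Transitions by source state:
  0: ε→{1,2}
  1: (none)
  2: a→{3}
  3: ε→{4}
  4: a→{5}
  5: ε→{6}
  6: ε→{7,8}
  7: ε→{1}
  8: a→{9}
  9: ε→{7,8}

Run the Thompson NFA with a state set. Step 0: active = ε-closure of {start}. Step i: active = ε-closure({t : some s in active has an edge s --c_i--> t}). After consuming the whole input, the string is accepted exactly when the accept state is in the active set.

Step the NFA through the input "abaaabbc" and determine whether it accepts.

start: ε-closure({0}) = {0,1,2}
'a' @ 1: {3,4}
'b' @ 2: {}  — no active states
rest 'aaabbc' ignored (set empty)
after full input: {}  (accept=1 not in)

Answer: REJECT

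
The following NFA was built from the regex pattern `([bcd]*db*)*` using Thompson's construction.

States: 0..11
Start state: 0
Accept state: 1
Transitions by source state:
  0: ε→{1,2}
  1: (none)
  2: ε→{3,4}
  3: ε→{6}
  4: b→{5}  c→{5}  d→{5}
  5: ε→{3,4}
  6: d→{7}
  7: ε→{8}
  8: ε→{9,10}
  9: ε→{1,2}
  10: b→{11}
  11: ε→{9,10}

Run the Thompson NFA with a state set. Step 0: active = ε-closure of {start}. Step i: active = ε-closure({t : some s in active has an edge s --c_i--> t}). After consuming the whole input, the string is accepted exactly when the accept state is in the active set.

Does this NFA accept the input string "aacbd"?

start: ε-closure({0}) = {0,1,2,3,4,6}
'a' @ 1: {}  — dead — no transitions
rest 'acbd' ignored (set empty)
final: {}; accept 1 not in set

Answer: REJECT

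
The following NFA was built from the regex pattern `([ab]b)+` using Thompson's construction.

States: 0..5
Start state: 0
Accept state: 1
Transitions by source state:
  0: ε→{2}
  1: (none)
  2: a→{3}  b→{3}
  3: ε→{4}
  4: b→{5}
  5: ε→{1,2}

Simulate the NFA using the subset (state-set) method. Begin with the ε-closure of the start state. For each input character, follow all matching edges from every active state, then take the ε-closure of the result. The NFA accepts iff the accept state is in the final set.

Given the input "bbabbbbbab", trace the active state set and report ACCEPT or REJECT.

initial (ε-close {0}): {0,2}
'b' @ 1: {3,4}
'b' @ 2: {1,2,5}  ✓accept
'a' @ 3: {3,4}
'b' @ 4: {1,2,5}  ✓accept
'b' @ 5: {3,4}
'b' @ 6: {1,2,5}  ✓accept
'b' @ 7: {3,4}
'b' @ 8: {1,2,5}  ✓accept
'a' @ 9: {3,4}
'b' @ 10: {1,2,5}  ✓accept
final: {1,2,5}; accept 1 in set

Answer: ACCEPT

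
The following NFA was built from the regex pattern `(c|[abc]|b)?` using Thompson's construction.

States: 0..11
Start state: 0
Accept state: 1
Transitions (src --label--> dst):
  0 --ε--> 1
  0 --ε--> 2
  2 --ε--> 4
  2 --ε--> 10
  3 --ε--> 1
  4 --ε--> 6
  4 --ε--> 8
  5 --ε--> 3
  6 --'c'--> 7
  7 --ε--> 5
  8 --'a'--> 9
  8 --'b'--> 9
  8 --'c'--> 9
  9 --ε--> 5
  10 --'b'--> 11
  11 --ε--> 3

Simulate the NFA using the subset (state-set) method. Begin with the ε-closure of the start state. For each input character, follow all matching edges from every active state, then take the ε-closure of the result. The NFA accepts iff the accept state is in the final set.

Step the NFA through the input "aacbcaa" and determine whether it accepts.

Answer: REJECT

Trace:
start: ε-closure({0}) = {0,1,2,4,6,8,10}
'a' @ 1: {1,3,5,9}  [accepting]
'a' @ 2: {}  — dead — no transitions
rest 'cbcaa' ignored (set empty)
end set {} — state 1 not in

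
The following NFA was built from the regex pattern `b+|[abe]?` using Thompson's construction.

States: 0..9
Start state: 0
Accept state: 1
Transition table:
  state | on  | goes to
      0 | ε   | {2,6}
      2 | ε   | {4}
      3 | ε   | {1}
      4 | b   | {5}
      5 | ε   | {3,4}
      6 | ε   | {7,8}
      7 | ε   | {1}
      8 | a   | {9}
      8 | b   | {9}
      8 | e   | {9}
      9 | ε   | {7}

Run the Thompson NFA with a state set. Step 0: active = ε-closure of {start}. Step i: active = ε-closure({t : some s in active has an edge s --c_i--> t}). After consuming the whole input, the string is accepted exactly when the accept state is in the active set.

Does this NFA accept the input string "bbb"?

Answer: ACCEPT

Derivation:
initial (ε-close {0}): {0,1,2,4,6,7,8}
'b' @ 1: {1,3,4,5,7,9}  (accept∈set)
'b' @ 2: {1,3,4,5}  (accept∈set)
'b' @ 3: {1,3,4,5}  (accept∈set)
final: {1,3,4,5}; accept 1 in set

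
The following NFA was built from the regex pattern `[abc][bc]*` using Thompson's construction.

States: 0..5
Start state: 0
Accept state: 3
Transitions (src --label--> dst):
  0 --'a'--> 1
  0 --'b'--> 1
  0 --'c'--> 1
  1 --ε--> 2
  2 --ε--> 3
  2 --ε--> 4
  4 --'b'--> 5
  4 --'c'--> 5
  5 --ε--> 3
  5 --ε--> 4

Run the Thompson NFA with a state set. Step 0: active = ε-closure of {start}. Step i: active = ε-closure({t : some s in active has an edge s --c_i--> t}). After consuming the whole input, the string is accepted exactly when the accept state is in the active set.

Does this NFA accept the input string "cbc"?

Answer: ACCEPT

Steps:
start: ε-closure({0}) = {0}
'c' @ 1: {1,2,3,4}  (accept∈set)
'b' @ 2: {3,4,5}  (accept∈set)
'c' @ 3: {3,4,5}  (accept∈set)
after full input: {3,4,5}  (accept=3 in)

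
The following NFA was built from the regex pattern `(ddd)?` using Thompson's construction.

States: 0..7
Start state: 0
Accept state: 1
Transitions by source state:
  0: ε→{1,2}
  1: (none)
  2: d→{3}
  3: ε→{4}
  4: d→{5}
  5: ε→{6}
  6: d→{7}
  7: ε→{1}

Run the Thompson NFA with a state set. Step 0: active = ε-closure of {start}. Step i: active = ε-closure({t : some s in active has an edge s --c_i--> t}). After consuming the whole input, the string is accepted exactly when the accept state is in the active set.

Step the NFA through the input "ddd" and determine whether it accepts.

S₀ = ε-closure({0}) = {0,1,2}
'd' @ 1: {3,4}
'd' @ 2: {5,6}
'd' @ 3: {1,7}  ✓accept
final: {1,7}; accept 1 in set

Answer: ACCEPT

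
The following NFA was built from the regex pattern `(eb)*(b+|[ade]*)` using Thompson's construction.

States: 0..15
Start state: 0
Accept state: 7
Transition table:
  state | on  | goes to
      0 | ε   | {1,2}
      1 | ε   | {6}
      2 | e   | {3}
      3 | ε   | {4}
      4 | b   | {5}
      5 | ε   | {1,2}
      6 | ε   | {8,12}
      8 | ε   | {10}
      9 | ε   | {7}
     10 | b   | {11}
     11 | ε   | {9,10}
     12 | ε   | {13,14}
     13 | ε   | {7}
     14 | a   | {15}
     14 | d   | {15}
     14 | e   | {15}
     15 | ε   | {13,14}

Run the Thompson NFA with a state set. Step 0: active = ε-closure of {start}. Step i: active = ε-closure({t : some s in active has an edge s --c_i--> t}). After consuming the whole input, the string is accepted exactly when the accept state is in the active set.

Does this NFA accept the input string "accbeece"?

S₀ = ε-closure({0}) = {0,1,2,6,7,8,10,12,13,14}
'a' @ 1: {7,13,14,15}  ✓accept
'c' @ 2: {}  — dead — no transitions
rest 'cbeece' ignored (set empty)
after full input: {}  (accept=7 not in)

Answer: REJECT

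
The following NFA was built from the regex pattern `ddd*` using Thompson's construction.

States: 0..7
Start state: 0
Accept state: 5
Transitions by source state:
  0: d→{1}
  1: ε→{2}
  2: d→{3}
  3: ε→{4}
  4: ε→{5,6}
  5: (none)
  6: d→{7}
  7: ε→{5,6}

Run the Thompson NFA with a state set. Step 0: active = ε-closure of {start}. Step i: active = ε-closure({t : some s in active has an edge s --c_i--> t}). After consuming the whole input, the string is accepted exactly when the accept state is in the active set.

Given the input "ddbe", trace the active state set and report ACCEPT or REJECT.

initial (ε-close {0}): {0}
'd' @ 1: {1,2}
'd' @ 2: {3,4,5,6}  ✓accept
'b' @ 3: {}  — dead — no transitions
rest 'e' ignored (set empty)
end set {} — state 5 not in

Answer: REJECT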